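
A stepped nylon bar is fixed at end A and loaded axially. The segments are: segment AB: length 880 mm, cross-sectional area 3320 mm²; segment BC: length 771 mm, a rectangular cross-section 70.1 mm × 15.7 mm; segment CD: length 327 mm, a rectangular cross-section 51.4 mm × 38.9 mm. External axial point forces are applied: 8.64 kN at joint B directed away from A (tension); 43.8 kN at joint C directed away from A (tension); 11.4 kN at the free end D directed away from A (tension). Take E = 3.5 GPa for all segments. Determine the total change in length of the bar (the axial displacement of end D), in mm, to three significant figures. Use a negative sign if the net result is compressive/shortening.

16.4 mm

Internal axial forces (sectioning from the free end, tension +): N_CD = 11.4 kN, N_BC = 55.2 kN, N_AB = 63.84 kN.
A_BC = 1101 mm².
A_CD = 1999 mm².
δ_AB = 63840·880/(3320·3500) = 4.835 mm
δ_BC = 55200·771/(1101·3500) = 11.05 mm
δ_CD = 11400·327/(1999·3500) = 0.5327 mm
δ = Σδ_i = 16.42 mm.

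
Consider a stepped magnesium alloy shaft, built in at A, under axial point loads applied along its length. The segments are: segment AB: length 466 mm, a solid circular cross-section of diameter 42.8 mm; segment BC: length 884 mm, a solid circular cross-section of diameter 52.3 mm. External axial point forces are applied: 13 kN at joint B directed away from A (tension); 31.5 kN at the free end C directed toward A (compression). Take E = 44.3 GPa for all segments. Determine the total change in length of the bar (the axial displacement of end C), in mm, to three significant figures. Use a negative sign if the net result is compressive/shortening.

Internal axial forces (sectioning from the free end, tension +): N_BC = -31.5 kN, N_AB = -18.5 kN.
A_AB = 1439 mm².
A_BC = 2148 mm².
δ_AB = -18500·466/(1439·44300) = -0.1353 mm
δ_BC = -31500·884/(2148·44300) = -0.2926 mm
δ = Σδ_i = -0.4279 mm.

-0.428 mm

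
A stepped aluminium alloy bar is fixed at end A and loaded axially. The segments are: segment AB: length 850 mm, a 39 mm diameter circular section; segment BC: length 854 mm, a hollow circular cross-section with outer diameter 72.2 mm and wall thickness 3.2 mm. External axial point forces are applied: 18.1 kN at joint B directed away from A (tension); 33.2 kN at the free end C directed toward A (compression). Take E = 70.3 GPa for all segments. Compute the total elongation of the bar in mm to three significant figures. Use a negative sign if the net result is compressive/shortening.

Internal axial forces (sectioning from the free end, tension +): N_BC = -33.2 kN, N_AB = -15.1 kN.
A_AB = 1195 mm².
A_BC = 693.7 mm².
δ_AB = -15100·850/(1195·70300) = -0.1528 mm
δ_BC = -33200·854/(693.7·70300) = -0.5814 mm
δ = Σδ_i = -0.7343 mm.

-0.734 mm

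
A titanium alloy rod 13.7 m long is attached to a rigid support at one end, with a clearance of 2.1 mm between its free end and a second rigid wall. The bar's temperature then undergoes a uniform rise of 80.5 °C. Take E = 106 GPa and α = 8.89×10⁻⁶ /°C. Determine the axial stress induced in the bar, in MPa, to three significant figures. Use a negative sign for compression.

Free thermal expansion αLΔT = 8.89e-6 · 13700 · 80.5 = 9.804 mm.
The walls engage after the gap closes; constrained expansion = 9.804 − 2.1 = 7.704 mm.
The walls impose strain ε = −(7.704)/13700 = -5.6236e-04; σ = Eε = 106000 · -5.6236e-04 = -59.61 MPa.

-59.6 MPa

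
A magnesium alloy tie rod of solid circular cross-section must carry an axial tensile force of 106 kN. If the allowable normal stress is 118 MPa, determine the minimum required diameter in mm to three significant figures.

Required area A ≥ P/σ_allow = 106000/118 = 898.3 mm².
For a solid circular section, d ≥ √(4A/π) = 33.82 mm.

33.8 mm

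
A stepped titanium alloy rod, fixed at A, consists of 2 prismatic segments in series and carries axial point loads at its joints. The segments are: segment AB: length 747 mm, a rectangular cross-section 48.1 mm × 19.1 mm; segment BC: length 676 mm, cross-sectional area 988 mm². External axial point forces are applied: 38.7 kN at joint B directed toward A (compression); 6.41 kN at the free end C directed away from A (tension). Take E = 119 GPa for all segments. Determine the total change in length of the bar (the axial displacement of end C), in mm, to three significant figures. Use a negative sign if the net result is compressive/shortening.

-0.184 mm

Internal axial forces (sectioning from the free end, tension +): N_BC = 6.41 kN, N_AB = -32.29 kN.
A_AB = 918.7 mm².
δ_AB = -32290·747/(918.7·119000) = -0.2206 mm
δ_BC = 6410·676/(988·119000) = 0.03686 mm
δ = Σδ_i = -0.1838 mm.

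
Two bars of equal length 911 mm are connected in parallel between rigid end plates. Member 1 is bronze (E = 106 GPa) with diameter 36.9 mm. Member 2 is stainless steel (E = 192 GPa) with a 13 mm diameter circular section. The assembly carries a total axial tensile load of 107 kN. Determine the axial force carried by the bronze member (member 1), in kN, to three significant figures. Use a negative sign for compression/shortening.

A_1 = 1069 mm².
A_2 = 132.7 mm².
Equal strain + equilibrium ⇒ each member carries load in proportion to AE: A₁E₁ = 113400000 N, A₂E₂ = 25480000 N, ΣAE = 138800000 N.
F₁ = P·A₁E₁/ΣAE = 107000·113400000/138800000 = 87360 N.

87.4 kN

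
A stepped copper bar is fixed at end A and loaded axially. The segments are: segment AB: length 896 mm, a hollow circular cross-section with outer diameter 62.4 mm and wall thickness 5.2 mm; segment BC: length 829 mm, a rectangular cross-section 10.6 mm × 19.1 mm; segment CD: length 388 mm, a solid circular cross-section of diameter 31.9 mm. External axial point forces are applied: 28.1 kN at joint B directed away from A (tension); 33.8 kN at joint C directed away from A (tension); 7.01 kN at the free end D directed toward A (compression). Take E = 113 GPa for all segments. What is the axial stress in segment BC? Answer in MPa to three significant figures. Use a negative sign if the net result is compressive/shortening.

132 MPa

Internal axial forces (sectioning from the free end, tension +): N_CD = -7.01 kN, N_BC = 26.79 kN, N_AB = 54.89 kN.
A_BC = 202.5 mm².
σ_BC = N_BC/A_BC = 26790/202.5 = 132.3 MPa.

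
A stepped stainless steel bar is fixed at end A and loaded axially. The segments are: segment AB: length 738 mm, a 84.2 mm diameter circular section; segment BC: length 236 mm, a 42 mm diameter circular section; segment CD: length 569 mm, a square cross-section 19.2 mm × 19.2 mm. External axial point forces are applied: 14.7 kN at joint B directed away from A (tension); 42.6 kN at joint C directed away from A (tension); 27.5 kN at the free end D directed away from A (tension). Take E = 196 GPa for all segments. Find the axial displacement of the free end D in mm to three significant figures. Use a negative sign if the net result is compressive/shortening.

0.335 mm

Internal axial forces (sectioning from the free end, tension +): N_CD = 27.5 kN, N_BC = 70.1 kN, N_AB = 84.8 kN.
A_AB = 5568 mm².
A_BC = 1385 mm².
A_CD = 368.6 mm².
δ_AB = 84800·738/(5568·196000) = 0.05734 mm
δ_BC = 70100·236/(1385·196000) = 0.06092 mm
δ_CD = 27500·569/(368.6·196000) = 0.2166 mm
δ = Σδ_i = 0.3348 mm.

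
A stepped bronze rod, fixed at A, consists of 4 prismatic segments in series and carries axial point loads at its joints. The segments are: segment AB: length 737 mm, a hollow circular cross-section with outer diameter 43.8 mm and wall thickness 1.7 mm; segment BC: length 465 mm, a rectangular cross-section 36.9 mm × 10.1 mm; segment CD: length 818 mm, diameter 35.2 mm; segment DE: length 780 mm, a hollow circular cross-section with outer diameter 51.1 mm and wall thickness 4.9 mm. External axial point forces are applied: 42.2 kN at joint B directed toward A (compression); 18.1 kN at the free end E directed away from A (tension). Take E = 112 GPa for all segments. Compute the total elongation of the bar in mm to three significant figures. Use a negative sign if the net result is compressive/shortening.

Internal axial forces (sectioning from the free end, tension +): N_DE = 18.1 kN, N_CD = 18.1 kN, N_BC = 18.1 kN, N_AB = -24.1 kN.
A_AB = 224.8 mm².
A_BC = 372.7 mm².
A_CD = 973.1 mm².
A_DE = 711.2 mm².
δ_AB = -24100·737/(224.8·112000) = -0.7053 mm
δ_BC = 18100·465/(372.7·112000) = 0.2016 mm
δ_CD = 18100·818/(973.1·112000) = 0.1358 mm
δ_DE = 18100·780/(711.2·112000) = 0.1772 mm
δ = Σδ_i = -0.1906 mm.

-0.191 mm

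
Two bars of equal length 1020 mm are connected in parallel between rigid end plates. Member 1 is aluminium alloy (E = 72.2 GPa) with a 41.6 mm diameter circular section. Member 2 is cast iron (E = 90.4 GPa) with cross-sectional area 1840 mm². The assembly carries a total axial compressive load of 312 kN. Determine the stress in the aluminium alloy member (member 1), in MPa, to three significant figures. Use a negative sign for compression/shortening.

A_1 = 1359 mm².
Equal strain + equilibrium ⇒ each member carries load in proportion to AE: A₁E₁ = 98130000 N, A₂E₂ = 166300000 N, ΣAE = 264500000 N.
σ₁ = P·E₁/ΣAE = -312000·72200/264500000 = -85.18 MPa.

-85.2 MPa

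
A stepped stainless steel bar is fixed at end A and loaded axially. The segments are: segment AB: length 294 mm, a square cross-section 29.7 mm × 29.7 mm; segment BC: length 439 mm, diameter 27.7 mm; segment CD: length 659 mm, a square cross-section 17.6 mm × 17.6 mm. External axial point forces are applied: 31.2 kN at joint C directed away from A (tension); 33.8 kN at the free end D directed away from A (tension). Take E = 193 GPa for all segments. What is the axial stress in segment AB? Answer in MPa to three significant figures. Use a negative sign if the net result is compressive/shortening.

Internal axial forces (sectioning from the free end, tension +): N_CD = 33.8 kN, N_BC = 65 kN, N_AB = 65 kN.
A_AB = 882.1 mm².
σ_AB = N_AB/A_AB = 65000/882.1 = 73.69 MPa.

73.7 MPa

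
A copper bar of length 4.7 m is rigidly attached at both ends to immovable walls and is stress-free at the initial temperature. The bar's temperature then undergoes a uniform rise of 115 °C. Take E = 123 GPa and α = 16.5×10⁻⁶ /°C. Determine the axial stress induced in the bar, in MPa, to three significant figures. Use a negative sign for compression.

Free thermal expansion αLΔT = 16.5e-6 · 4700 · 115 = 8.918 mm.
The walls impose strain ε = −(8.918)/4700 = -1.8975e-03; σ = Eε = 123000 · -1.8975e-03 = -233.4 MPa.

-233 MPa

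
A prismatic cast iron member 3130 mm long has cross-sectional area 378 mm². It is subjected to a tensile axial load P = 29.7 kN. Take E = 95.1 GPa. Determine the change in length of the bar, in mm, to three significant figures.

2.59 mm

δ_mech = NL/(AE) = 29700·3130/(378·95100) = 2.586 mm.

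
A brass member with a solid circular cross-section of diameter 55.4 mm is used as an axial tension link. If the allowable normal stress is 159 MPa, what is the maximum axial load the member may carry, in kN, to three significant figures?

A = 2411 mm².
P_max = σ_allow · A = 159 · 2411 = 383300 N = 383.3 kN.

383 kN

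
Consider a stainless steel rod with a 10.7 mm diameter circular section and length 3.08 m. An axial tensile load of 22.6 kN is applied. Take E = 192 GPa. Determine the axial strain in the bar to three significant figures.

A = 89.92 mm².
σ = N/A = 251.3 MPa; ε = σ/E = 251.3/192000 = 1.309e-03.

0.00131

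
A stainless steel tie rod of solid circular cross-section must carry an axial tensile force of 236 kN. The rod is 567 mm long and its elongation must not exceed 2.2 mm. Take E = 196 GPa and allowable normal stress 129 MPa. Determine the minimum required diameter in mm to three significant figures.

48.3 mm

Required area A ≥ P/σ_allow = 236000/129 = 1829 mm².
For a solid circular section, d ≥ √(4A/π) = 48.26 mm.
Elongation limit: A ≥ PL/(Eδ_allow) = 236000·567/(196000·2.2) = 310.3 mm² ⇒ d ≥ 19.88 mm.
The stress limit governs.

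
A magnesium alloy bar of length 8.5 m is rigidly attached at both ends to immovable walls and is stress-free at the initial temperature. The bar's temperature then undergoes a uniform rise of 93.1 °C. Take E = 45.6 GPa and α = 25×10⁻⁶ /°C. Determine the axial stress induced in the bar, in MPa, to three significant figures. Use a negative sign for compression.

-106 MPa

Free thermal expansion αLΔT = 25e-6 · 8500 · 93.1 = 19.78 mm.
The walls impose strain ε = −(19.78)/8500 = -2.3275e-03; σ = Eε = 45600 · -2.3275e-03 = -106.1 MPa.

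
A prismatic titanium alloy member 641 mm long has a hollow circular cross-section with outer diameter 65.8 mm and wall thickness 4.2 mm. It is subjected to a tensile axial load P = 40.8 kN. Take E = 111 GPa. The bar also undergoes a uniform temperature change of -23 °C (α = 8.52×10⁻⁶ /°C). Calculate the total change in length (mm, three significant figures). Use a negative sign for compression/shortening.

0.164 mm

A = 812.8 mm².
δ_mech = NL/(AE) = 40800·641/(812.8·111000) = 0.2899 mm.
δ_thermal = αLΔT = 8.52e-6·641·-23 = -0.1256 mm.
δ = δ_mech + δ_thermal = 0.1643 mm.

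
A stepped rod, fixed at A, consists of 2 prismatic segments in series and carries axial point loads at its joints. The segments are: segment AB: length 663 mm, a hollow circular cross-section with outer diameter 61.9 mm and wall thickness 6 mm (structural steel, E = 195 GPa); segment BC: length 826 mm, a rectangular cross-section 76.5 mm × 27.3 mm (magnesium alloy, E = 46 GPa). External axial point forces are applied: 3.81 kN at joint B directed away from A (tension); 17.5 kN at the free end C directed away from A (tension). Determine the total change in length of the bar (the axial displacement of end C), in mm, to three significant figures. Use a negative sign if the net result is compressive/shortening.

Internal axial forces (sectioning from the free end, tension +): N_BC = 17.5 kN, N_AB = 21.31 kN.
A_AB = 1054 mm².
A_BC = 2088 mm².
δ_AB = 21310·663/(1054·195000) = 0.06876 mm
δ_BC = 17500·826/(2088·46000) = 0.1505 mm
δ = Σδ_i = 0.2192 mm.

0.219 mm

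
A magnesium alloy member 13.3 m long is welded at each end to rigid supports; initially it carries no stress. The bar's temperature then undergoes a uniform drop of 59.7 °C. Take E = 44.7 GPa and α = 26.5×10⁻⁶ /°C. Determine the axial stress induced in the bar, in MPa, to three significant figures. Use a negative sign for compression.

Free thermal expansion αLΔT = 26.5e-6 · 13300 · -59.7 = -21.04 mm.
The walls impose strain ε = −(-21.04)/13300 = 1.5820e-03; σ = Eε = 44700 · 1.5820e-03 = 70.72 MPa.

70.7 MPa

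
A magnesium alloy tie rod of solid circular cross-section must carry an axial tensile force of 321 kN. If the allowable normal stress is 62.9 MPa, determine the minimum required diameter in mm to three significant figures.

Required area A ≥ P/σ_allow = 321000/62.9 = 5103 mm².
For a solid circular section, d ≥ √(4A/π) = 80.61 mm.

80.6 mm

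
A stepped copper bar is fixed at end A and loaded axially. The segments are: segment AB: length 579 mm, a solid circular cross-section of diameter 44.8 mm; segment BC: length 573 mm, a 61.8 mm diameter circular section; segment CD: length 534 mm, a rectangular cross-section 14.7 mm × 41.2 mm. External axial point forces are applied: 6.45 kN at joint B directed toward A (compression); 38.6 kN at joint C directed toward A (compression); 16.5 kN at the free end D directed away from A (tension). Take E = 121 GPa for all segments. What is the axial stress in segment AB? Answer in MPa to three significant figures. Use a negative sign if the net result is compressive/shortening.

-18.1 MPa

Internal axial forces (sectioning from the free end, tension +): N_CD = 16.5 kN, N_BC = -22.1 kN, N_AB = -28.55 kN.
A_AB = 1576 mm².
σ_AB = N_AB/A_AB = -28550/1576 = -18.11 MPa.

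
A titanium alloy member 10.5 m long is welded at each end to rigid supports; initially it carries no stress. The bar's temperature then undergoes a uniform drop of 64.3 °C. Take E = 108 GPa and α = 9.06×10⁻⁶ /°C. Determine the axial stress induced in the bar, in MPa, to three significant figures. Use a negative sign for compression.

62.9 MPa

Free thermal expansion αLΔT = 9.06e-6 · 10500 · -64.3 = -6.117 mm.
The walls impose strain ε = −(-6.117)/10500 = 5.8256e-04; σ = Eε = 108000 · 5.8256e-04 = 62.92 MPa.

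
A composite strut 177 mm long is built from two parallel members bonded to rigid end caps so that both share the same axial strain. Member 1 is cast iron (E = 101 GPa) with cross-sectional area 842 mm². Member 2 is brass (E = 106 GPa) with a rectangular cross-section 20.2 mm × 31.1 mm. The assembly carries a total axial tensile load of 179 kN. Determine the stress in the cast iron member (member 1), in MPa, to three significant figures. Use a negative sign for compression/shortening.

119 MPa

A_2 = 628.2 mm².
Equal strain + equilibrium ⇒ each member carries load in proportion to AE: A₁E₁ = 85040000 N, A₂E₂ = 66590000 N, ΣAE = 151600000 N.
σ₁ = P·E₁/ΣAE = 179000·101000/151600000 = 119.2 MPa.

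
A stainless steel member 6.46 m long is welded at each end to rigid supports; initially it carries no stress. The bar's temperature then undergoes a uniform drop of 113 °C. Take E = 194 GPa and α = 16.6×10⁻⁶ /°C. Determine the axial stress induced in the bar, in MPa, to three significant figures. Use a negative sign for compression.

364 MPa

Free thermal expansion αLΔT = 16.6e-6 · 6460 · -113 = -12.12 mm.
The walls impose strain ε = −(-12.12)/6460 = 1.8758e-03; σ = Eε = 194000 · 1.8758e-03 = 363.9 MPa.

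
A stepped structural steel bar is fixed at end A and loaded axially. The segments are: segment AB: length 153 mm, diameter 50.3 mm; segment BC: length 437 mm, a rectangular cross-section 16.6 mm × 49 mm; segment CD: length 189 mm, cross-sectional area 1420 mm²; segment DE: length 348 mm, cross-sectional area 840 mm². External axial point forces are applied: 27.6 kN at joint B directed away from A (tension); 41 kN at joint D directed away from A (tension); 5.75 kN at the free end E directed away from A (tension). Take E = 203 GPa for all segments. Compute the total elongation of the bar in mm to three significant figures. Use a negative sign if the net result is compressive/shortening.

0.194 mm

Internal axial forces (sectioning from the free end, tension +): N_DE = 5.75 kN, N_CD = 46.75 kN, N_BC = 46.75 kN, N_AB = 74.35 kN.
A_AB = 1987 mm².
A_BC = 813.4 mm².
δ_AB = 74350·153/(1987·203000) = 0.0282 mm
δ_BC = 46750·437/(813.4·203000) = 0.1237 mm
δ_CD = 46750·189/(1420·203000) = 0.03065 mm
δ_DE = 5750·348/(840·203000) = 0.01173 mm
δ = Σδ_i = 0.1943 mm.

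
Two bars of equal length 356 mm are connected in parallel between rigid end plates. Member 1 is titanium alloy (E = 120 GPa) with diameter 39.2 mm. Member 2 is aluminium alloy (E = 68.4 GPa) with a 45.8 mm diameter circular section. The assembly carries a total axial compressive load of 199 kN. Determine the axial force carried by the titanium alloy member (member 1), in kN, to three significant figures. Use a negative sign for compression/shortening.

-112 kN

A_1 = 1207 mm².
A_2 = 1647 mm².
Equal strain + equilibrium ⇒ each member carries load in proportion to AE: A₁E₁ = 144800000 N, A₂E₂ = 112700000 N, ΣAE = 257500000 N.
F₁ = P·A₁E₁/ΣAE = -199000·144800000/257500000 = -111900 N.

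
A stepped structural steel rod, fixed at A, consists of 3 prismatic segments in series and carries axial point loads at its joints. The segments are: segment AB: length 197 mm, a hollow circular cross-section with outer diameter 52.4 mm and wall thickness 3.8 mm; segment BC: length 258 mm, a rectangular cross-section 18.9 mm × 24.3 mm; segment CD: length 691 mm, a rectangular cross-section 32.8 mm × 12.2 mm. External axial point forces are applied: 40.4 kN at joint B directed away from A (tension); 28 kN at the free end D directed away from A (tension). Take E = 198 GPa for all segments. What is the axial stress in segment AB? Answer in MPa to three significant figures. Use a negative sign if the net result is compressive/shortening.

118 MPa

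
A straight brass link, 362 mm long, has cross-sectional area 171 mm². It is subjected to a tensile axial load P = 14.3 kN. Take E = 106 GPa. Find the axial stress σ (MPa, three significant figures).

83.6 MPa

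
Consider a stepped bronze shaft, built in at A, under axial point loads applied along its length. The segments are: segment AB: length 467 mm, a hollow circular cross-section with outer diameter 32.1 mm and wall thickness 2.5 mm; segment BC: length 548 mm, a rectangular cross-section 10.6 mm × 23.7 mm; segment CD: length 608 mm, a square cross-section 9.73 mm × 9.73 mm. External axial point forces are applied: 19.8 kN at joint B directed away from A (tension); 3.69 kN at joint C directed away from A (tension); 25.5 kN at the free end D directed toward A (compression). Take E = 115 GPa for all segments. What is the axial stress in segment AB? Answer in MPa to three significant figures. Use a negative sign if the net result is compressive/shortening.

-8.65 MPa

Internal axial forces (sectioning from the free end, tension +): N_CD = -25.5 kN, N_BC = -21.81 kN, N_AB = -2.01 kN.
A_AB = 232.5 mm².
σ_AB = N_AB/A_AB = -2010/232.5 = -8.646 MPa.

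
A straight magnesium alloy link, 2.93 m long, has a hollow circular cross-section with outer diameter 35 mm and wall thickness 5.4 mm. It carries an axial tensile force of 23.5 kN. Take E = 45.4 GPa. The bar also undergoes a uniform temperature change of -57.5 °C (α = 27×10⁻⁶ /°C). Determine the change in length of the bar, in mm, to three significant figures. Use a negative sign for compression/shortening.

A = 502.2 mm².
δ_mech = NL/(AE) = 23500·2930/(502.2·45400) = 3.02 mm.
δ_thermal = αLΔT = 27e-6·2930·-57.5 = -4.549 mm.
δ = δ_mech + δ_thermal = -1.529 mm.

-1.53 mm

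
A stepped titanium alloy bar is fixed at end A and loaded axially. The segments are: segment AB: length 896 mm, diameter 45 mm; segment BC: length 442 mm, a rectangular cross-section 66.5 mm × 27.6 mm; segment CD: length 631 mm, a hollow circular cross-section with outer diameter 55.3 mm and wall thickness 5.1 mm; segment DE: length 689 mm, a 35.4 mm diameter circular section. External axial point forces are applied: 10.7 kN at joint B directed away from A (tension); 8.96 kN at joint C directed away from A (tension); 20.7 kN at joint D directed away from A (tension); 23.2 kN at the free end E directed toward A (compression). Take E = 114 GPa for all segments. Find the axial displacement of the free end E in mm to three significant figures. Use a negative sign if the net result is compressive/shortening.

-0.0612 mm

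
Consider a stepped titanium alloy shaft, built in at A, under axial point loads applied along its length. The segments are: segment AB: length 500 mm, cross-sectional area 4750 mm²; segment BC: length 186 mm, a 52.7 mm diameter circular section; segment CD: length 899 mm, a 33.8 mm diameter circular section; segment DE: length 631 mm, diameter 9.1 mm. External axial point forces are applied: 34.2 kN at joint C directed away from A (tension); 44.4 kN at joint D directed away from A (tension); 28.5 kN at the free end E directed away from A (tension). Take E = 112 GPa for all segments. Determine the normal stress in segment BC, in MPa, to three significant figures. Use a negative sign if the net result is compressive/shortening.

49.1 MPa

Internal axial forces (sectioning from the free end, tension +): N_DE = 28.5 kN, N_CD = 72.9 kN, N_BC = 107.1 kN, N_AB = 107.1 kN.
A_BC = 2181 mm².
σ_BC = N_BC/A_BC = 107100/2181 = 49.1 MPa.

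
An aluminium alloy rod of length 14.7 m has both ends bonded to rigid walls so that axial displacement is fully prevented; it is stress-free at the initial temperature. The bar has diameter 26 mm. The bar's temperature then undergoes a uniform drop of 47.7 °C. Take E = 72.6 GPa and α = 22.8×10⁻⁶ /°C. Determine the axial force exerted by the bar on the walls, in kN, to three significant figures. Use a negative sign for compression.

Free thermal expansion αLΔT = 22.8e-6 · 14700 · -47.7 = -15.99 mm.
The walls impose strain ε = −(-15.99)/14700 = 1.0876e-03; σ = Eε = 72600 · 1.0876e-03 = 78.96 MPa.
Wall reaction R = σ·A = 78.96·530.9 = 41920 N = 41.92 kN.

41.9 kN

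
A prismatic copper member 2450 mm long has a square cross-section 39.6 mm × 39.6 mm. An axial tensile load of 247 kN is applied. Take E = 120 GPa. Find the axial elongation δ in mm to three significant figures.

3.22 mm

A = 1568 mm².
δ_mech = NL/(AE) = 247000·2450/(1568·120000) = 3.216 mm.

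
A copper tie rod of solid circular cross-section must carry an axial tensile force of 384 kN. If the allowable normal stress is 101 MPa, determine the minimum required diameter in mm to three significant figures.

Required area A ≥ P/σ_allow = 384000/101 = 3802 mm².
For a solid circular section, d ≥ √(4A/π) = 69.58 mm.

69.6 mm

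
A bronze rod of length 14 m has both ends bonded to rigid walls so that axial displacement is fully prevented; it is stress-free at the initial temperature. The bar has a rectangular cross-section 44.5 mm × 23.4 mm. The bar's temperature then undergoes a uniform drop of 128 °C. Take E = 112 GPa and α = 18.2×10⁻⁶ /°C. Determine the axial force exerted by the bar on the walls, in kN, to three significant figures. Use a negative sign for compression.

Free thermal expansion αLΔT = 18.2e-6 · 14000 · -128 = -32.61 mm.
The walls impose strain ε = −(-32.61)/14000 = 2.3296e-03; σ = Eε = 112000 · 2.3296e-03 = 260.9 MPa.
Wall reaction R = σ·A = 260.9·1041 = 271700 N = 271.7 kN.

272 kN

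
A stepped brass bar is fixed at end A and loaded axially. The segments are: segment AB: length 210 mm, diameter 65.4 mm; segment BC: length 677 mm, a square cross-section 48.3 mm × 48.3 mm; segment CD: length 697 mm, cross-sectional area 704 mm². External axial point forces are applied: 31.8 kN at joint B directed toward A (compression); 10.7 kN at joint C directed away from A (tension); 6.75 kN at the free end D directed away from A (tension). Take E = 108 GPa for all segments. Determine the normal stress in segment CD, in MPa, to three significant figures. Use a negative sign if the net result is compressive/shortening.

9.59 MPa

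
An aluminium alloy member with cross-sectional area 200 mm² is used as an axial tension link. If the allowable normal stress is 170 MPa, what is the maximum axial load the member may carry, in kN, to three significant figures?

P_max = σ_allow · A = 170 · 200 = 34000 N = 34 kN.

34.0 kN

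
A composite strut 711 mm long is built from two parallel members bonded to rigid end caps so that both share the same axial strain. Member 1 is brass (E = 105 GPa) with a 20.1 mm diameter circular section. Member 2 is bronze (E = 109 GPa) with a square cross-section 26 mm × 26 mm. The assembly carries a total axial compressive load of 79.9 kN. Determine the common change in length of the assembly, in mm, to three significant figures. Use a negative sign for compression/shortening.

-0.531 mm

A_1 = 317.3 mm².
A_2 = 676 mm².
Equal strain + equilibrium ⇒ each member carries load in proportion to AE: A₁E₁ = 33320000 N, A₂E₂ = 73680000 N, ΣAE = 107000000 N.
δ = PL/ΣAE = -79900·711/107000000 = -0.5309 mm.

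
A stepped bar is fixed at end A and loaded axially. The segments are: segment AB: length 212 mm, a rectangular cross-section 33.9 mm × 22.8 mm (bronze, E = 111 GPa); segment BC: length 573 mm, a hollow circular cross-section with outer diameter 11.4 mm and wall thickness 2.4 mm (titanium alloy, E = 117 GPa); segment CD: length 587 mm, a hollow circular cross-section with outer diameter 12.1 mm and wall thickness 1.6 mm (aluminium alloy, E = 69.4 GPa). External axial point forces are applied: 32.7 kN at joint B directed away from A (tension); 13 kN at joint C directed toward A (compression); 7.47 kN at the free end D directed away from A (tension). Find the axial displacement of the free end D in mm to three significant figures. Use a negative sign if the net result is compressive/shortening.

Internal axial forces (sectioning from the free end, tension +): N_CD = 7.47 kN, N_BC = -5.53 kN, N_AB = 27.17 kN.
A_AB = 772.9 mm².
A_BC = 67.86 mm².
A_CD = 52.78 mm².
δ_AB = 27170·212/(772.9·111000) = 0.06714 mm
δ_BC = -5530·573/(67.86·117000) = -0.3991 mm
δ_CD = 7470·587/(52.78·69400) = 1.197 mm
δ = Σδ_i = 0.8652 mm.

0.865 mm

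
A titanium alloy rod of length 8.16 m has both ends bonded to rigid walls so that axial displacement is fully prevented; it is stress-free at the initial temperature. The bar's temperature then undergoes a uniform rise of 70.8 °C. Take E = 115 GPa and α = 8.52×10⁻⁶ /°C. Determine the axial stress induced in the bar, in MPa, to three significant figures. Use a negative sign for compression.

Free thermal expansion αLΔT = 8.52e-6 · 8160 · 70.8 = 4.922 mm.
The walls impose strain ε = −(4.922)/8160 = -6.0322e-04; σ = Eε = 115000 · -6.0322e-04 = -69.37 MPa.

-69.4 MPa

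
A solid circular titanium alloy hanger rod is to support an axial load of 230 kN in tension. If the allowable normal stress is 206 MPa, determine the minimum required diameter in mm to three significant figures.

37.7 mm

Required area A ≥ P/σ_allow = 230000/206 = 1117 mm².
For a solid circular section, d ≥ √(4A/π) = 37.7 mm.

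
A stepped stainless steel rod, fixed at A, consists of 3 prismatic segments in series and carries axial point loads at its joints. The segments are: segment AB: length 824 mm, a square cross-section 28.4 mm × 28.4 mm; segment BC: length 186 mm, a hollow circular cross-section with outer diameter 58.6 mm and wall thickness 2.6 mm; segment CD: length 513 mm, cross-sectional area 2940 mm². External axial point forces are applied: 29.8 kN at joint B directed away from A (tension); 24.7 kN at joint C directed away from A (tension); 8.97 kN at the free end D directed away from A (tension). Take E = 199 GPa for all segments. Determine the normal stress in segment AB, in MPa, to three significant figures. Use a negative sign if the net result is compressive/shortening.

78.7 MPa

Internal axial forces (sectioning from the free end, tension +): N_CD = 8.97 kN, N_BC = 33.67 kN, N_AB = 63.47 kN.
A_AB = 806.6 mm².
σ_AB = N_AB/A_AB = 63470/806.6 = 78.69 MPa.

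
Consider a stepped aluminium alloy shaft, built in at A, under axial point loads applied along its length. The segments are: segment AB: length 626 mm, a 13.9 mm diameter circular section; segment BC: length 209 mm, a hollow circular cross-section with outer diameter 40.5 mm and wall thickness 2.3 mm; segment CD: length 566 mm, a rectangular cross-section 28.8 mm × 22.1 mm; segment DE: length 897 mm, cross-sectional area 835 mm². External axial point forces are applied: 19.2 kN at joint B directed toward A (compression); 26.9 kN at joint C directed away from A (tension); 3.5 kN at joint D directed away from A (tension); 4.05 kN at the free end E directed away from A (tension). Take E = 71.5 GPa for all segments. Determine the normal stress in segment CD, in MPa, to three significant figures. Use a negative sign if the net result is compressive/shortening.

Internal axial forces (sectioning from the free end, tension +): N_DE = 4.05 kN, N_CD = 7.55 kN, N_BC = 34.45 kN, N_AB = 15.25 kN.
A_CD = 636.5 mm².
σ_CD = N_CD/A_CD = 7550/636.5 = 11.86 MPa.

11.9 MPa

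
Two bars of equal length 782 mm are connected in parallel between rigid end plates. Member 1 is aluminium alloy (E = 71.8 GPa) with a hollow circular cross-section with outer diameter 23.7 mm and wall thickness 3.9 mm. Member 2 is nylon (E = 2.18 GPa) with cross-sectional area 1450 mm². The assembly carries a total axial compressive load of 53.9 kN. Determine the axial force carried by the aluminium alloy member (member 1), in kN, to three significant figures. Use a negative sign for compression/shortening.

-45.6 kN

A_1 = 242.6 mm².
Equal strain + equilibrium ⇒ each member carries load in proportion to AE: A₁E₁ = 17420000 N, A₂E₂ = 3161000 N, ΣAE = 20580000 N.
F₁ = P·A₁E₁/ΣAE = -53900·17420000/20580000 = -45620 N.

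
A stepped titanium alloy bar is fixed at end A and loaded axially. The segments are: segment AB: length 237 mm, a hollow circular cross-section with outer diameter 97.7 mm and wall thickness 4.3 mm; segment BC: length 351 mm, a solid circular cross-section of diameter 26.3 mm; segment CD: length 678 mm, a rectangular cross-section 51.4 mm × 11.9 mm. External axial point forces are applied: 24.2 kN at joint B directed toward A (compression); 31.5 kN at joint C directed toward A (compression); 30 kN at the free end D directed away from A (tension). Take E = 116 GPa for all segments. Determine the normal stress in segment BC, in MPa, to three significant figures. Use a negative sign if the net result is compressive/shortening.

Internal axial forces (sectioning from the free end, tension +): N_CD = 30 kN, N_BC = -1.5 kN, N_AB = -25.7 kN.
A_BC = 543.3 mm².
σ_BC = N_BC/A_BC = -1500/543.3 = -2.761 MPa.

-2.76 MPa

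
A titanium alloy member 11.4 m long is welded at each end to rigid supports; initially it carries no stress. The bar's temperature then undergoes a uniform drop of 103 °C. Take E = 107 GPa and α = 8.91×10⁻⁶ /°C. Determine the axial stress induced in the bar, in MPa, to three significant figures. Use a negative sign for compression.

98.2 MPa

Free thermal expansion αLΔT = 8.91e-6 · 11400 · -103 = -10.46 mm.
The walls impose strain ε = −(-10.46)/11400 = 9.1773e-04; σ = Eε = 107000 · 9.1773e-04 = 98.2 MPa.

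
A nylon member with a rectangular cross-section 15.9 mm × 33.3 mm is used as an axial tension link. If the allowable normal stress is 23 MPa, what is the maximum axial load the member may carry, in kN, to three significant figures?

A = 529.5 mm².
P_max = σ_allow · A = 23 · 529.5 = 12180 N = 12.18 kN.

12.2 kN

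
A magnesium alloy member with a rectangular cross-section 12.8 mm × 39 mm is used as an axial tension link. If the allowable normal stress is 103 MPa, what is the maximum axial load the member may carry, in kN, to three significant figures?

51.4 kN

A = 499.2 mm².
P_max = σ_allow · A = 103 · 499.2 = 51420 N = 51.42 kN.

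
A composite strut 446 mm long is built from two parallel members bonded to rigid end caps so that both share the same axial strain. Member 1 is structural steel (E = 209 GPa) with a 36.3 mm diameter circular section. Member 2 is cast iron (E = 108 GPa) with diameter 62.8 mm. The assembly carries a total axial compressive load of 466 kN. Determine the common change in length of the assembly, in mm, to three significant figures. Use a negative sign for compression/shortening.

-0.377 mm

A_1 = 1035 mm².
A_2 = 3097 mm².
Equal strain + equilibrium ⇒ each member carries load in proportion to AE: A₁E₁ = 216300000 N, A₂E₂ = 334500000 N, ΣAE = 550800000 N.
δ = PL/ΣAE = -466000·446/550800000 = -0.3773 mm.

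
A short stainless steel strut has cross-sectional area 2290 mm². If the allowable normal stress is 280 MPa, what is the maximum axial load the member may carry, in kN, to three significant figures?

641 kN

P_max = σ_allow · A = 280 · 2290 = 641200 N = 641.2 kN.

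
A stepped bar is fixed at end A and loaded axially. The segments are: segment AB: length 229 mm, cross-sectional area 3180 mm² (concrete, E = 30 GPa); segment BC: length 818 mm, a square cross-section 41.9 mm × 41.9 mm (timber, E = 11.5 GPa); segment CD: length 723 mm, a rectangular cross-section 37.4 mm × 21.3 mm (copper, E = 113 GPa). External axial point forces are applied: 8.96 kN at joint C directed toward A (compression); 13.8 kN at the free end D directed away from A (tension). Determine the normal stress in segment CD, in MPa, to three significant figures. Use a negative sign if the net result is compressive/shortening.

Internal axial forces (sectioning from the free end, tension +): N_CD = 13.8 kN, N_BC = 4.84 kN, N_AB = 4.84 kN.
A_CD = 796.6 mm².
σ_CD = N_CD/A_CD = 13800/796.6 = 17.32 MPa.

17.3 MPa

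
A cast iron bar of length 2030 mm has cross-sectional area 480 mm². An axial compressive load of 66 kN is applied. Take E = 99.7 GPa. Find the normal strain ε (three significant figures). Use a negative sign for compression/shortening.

-0.00138

σ = N/A = -137.5 MPa; ε = σ/E = -137.5/99700 = -1.379e-03.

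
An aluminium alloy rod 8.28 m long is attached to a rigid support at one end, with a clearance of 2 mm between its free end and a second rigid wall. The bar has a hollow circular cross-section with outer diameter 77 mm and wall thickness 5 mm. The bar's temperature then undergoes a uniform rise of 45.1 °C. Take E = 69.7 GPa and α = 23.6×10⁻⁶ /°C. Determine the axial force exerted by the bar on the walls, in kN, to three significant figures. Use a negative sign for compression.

-64.9 kN

Free thermal expansion αLΔT = 23.6e-6 · 8280 · 45.1 = 8.813 mm.
The walls engage after the gap closes; constrained expansion = 8.813 − 2 = 6.813 mm.
The walls impose strain ε = −(6.813)/8280 = -8.2281e-04; σ = Eε = 69700 · -8.2281e-04 = -57.35 MPa.
Wall reaction R = σ·A = -57.35·1131 = -64860 N = -64.86 kN.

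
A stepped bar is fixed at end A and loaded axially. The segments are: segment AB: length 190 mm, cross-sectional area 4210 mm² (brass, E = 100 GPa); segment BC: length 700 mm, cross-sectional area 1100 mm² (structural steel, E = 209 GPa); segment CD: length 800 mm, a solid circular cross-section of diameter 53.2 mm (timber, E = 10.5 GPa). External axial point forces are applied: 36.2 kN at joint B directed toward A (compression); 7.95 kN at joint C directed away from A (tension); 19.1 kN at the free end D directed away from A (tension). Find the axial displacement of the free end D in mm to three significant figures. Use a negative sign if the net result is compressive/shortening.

0.733 mm

Internal axial forces (sectioning from the free end, tension +): N_CD = 19.1 kN, N_BC = 27.05 kN, N_AB = -9.15 kN.
A_CD = 2223 mm².
δ_AB = -9150·190/(4210·100000) = -0.004129 mm
δ_BC = 27050·700/(1100·209000) = 0.08236 mm
δ_CD = 19100·800/(2223·10500) = 0.6547 mm
δ = Σδ_i = 0.7329 mm.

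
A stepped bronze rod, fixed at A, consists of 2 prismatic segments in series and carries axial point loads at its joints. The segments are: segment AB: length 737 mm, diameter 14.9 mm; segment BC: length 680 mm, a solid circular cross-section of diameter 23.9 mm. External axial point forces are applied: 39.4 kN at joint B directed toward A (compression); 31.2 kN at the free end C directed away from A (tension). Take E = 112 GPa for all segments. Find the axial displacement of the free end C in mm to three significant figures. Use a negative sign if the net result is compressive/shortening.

0.113 mm

Internal axial forces (sectioning from the free end, tension +): N_BC = 31.2 kN, N_AB = -8.2 kN.
A_AB = 174.4 mm².
A_BC = 448.6 mm².
δ_AB = -8200·737/(174.4·112000) = -0.3095 mm
δ_BC = 31200·680/(448.6·112000) = 0.4222 mm
δ = Σδ_i = 0.1128 mm.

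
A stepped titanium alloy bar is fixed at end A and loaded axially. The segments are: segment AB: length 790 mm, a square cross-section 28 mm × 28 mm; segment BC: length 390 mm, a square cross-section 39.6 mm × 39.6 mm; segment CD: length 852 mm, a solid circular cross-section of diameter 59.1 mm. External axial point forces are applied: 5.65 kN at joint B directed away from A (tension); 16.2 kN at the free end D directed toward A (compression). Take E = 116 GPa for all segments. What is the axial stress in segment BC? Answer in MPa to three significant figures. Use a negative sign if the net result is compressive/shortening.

-10.3 MPa

Internal axial forces (sectioning from the free end, tension +): N_CD = -16.2 kN, N_BC = -16.2 kN, N_AB = -10.55 kN.
A_BC = 1568 mm².
σ_BC = N_BC/A_BC = -16200/1568 = -10.33 MPa.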